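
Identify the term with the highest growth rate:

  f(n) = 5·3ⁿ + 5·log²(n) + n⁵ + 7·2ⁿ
5·3ⁿ

Looking at each term:
  - 5·3ⁿ is O(3ⁿ)
  - 5·log²(n) is O(log² n)
  - n⁵ is O(n⁵)
  - 7·2ⁿ is O(2ⁿ)

The term 5·3ⁿ (O(3ⁿ)) grows fastest and dominates all others.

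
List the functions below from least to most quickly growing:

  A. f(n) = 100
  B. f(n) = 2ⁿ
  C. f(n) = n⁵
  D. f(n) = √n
A < D < C < B

Comparing growth rates:
A = 100 is O(1)
D = √n is O(√n)
C = n⁵ is O(n⁵)
B = 2ⁿ is O(2ⁿ)

Therefore, the order from slowest to fastest is: A < D < C < B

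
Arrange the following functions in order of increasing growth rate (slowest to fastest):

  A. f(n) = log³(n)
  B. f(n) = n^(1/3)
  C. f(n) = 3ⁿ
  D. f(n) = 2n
A < B < D < C

Comparing growth rates:
A = log³(n) is O(log³ n)
B = n^(1/3) is O(n^(1/3))
D = 2n is O(n)
C = 3ⁿ is O(3ⁿ)

Therefore, the order from slowest to fastest is: A < B < D < C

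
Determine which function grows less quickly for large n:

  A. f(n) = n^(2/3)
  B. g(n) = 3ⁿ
A

f(n) = n^(2/3) is O(n^(2/3)), while g(n) = 3ⁿ is O(3ⁿ).
Since O(n^(2/3)) grows slower than O(3ⁿ), f(n) is dominated.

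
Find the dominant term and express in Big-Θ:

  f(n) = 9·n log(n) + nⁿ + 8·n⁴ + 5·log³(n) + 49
Θ(nⁿ)

Order the terms by growth rate: 49 ≺ 5·log³(n) ≺ 9·n log(n) ≺ 8·n⁴ ≺ nⁿ.
The fastest-growing term nⁿ dominates as n → ∞; dropping its constant factor gives Θ(nⁿ).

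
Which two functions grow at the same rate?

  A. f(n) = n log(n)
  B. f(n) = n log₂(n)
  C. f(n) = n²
A and B

Examining each function:
  A. n log(n) is O(n log n)
  B. n log₂(n) is O(n log n)
  C. n² is O(n²)

Functions A and B both have the same complexity class.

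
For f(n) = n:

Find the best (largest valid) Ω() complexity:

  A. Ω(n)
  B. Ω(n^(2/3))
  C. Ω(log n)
A

f(n) = n is Ω(n).
All listed options are valid Big-Ω bounds (lower bounds),
but Ω(n) is the tightest (largest valid bound).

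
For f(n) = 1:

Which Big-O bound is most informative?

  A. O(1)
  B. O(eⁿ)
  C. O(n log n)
A

f(n) = 1 is O(1).
All listed options are valid Big-O bounds (upper bounds),
but O(1) is the tightest (smallest valid bound).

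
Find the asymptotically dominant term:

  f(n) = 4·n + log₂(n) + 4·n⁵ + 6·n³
4·n⁵

Looking at each term:
  - 4·n is O(n)
  - log₂(n) is O(log n)
  - 4·n⁵ is O(n⁵)
  - 6·n³ is O(n³)

The term 4·n⁵ (O(n⁵)) grows fastest and dominates all others.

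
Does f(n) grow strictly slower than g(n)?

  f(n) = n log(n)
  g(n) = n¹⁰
True

f(n) = n log(n) is O(n log n), and g(n) = n¹⁰ is O(n¹⁰).
Since O(n log n) grows strictly slower than O(n¹⁰), f(n) = o(g(n)) is true.
This means lim(n→∞) f(n)/g(n) = 0.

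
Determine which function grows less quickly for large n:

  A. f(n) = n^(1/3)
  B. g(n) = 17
B

f(n) = n^(1/3) is O(n^(1/3)), while g(n) = 17 is O(1).
Since O(1) grows slower than O(n^(1/3)), g(n) is dominated.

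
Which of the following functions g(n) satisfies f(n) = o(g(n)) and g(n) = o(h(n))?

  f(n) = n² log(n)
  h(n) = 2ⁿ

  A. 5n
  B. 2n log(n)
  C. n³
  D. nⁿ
C

We need g(n) with n² log(n) = o(g(n)) and g(n) = o(2ⁿ), i.e. O(n² log n) ≺ g ≺ O(2ⁿ).
Check each option:
  A. 5n — O(n) does not grow strictly faster than f(n)
  B. 2n log(n) — O(n log n) does not grow strictly faster than f(n)
  C. n³ — O(n³) is strictly between O(n² log n) and O(2ⁿ) ✓
  D. nⁿ — O(nⁿ) does not grow strictly slower than h(n)

Only option C (n³) lies strictly between.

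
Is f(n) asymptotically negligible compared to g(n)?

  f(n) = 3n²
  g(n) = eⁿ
True

f(n) = 3n² is O(n²), and g(n) = eⁿ is O(eⁿ).
Since O(n²) grows strictly slower than O(eⁿ), f(n) = o(g(n)) is true.
This means lim(n→∞) f(n)/g(n) = 0.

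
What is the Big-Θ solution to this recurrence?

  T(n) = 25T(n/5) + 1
Θ(n²)

Master Theorem: a = 25, b = 5, f(n) = 1.
Compute the critical exponent d = log₅(25) = 2.
Compare f(n) = Θ(1) against n^d:
  k = 0 < d = 2, so f(n) = O(n^(d-ε)) — Case 1.
  The recursion cost dominates: T(n) = Θ(n^d) = Θ(n²).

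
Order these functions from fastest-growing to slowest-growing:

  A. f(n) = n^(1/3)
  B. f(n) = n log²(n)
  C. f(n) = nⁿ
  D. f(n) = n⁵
C > D > B > A

Comparing growth rates:
C = nⁿ is O(nⁿ)
D = n⁵ is O(n⁵)
B = n log²(n) is O(n log² n)
A = n^(1/3) is O(n^(1/3))

Therefore, the order from fastest to slowest is: C > D > B > A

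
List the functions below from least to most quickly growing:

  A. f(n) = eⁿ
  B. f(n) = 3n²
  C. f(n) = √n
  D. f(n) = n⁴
C < B < D < A

Comparing growth rates:
C = √n is O(√n)
B = 3n² is O(n²)
D = n⁴ is O(n⁴)
A = eⁿ is O(eⁿ)

Therefore, the order from slowest to fastest is: C < B < D < A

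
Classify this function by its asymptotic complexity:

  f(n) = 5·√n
O(√n)

The dominant term in 5·√n is 5·√n, which is Θ(√n).
Constants are absorbed, so the tightest bound is O(√n).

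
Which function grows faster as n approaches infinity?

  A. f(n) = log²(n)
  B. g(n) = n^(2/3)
B

f(n) = log²(n) is O(log² n), while g(n) = n^(2/3) is O(n^(2/3)).
Since O(n^(2/3)) grows faster than O(log² n), g(n) dominates.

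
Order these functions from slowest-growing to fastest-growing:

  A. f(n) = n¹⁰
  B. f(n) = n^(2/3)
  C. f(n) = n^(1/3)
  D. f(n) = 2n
C < B < D < A

Comparing growth rates:
C = n^(1/3) is O(n^(1/3))
B = n^(2/3) is O(n^(2/3))
D = 2n is O(n)
A = n¹⁰ is O(n¹⁰)

Therefore, the order from slowest to fastest is: C < B < D < A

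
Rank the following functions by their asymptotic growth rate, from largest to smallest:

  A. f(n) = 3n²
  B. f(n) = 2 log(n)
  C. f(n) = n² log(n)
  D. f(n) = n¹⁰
D > C > A > B

Comparing growth rates:
D = n¹⁰ is O(n¹⁰)
C = n² log(n) is O(n² log n)
A = 3n² is O(n²)
B = 2 log(n) is O(log n)

Therefore, the order from fastest to slowest is: D > C > A > B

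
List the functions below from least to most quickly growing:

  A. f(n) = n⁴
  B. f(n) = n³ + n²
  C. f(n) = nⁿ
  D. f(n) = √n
D < B < A < C

Comparing growth rates:
D = √n is O(√n)
B = n³ + n² is O(n³)
A = n⁴ is O(n⁴)
C = nⁿ is O(nⁿ)

Therefore, the order from slowest to fastest is: D < B < A < C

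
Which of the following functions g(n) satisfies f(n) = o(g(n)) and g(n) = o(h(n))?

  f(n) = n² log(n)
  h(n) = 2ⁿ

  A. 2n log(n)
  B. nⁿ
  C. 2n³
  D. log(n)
C

We need g(n) with n² log(n) = o(g(n)) and g(n) = o(2ⁿ), i.e. O(n² log n) ≺ g ≺ O(2ⁿ).
Check each option:
  A. 2n log(n) — O(n log n) does not grow strictly faster than f(n)
  B. nⁿ — O(nⁿ) does not grow strictly slower than h(n)
  C. 2n³ — O(n³) is strictly between O(n² log n) and O(2ⁿ) ✓
  D. log(n) — O(log n) does not grow strictly faster than f(n)

Only option C (2n³) lies strictly between.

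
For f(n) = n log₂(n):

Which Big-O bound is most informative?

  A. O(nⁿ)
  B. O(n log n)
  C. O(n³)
B

f(n) = n log₂(n) is O(n log n).
All listed options are valid Big-O bounds (upper bounds),
but O(n log n) is the tightest (smallest valid bound).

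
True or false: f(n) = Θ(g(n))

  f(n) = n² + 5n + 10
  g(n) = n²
True

f(n) = n² + 5n + 10 and g(n) = n² are both O(n²).
Since they have the same asymptotic growth rate, f(n) = Θ(g(n)) is true.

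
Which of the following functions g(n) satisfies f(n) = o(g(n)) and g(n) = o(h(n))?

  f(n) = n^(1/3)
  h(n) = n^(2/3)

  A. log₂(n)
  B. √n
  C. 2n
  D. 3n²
B

We need g(n) with n^(1/3) = o(g(n)) and g(n) = o(n^(2/3)), i.e. O(n^(1/3)) ≺ g ≺ O(n^(2/3)).
Check each option:
  A. log₂(n) — O(log n) does not grow strictly faster than f(n)
  B. √n — O(√n) is strictly between O(n^(1/3)) and O(n^(2/3)) ✓
  C. 2n — O(n) does not grow strictly slower than h(n)
  D. 3n² — O(n²) does not grow strictly slower than h(n)

Only option B (√n) lies strictly between.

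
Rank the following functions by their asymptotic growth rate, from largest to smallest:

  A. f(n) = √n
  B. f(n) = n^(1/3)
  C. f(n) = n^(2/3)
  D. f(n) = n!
D > C > A > B

Comparing growth rates:
D = n! is O(n!)
C = n^(2/3) is O(n^(2/3))
A = √n is O(√n)
B = n^(1/3) is O(n^(1/3))

Therefore, the order from fastest to slowest is: D > C > A > B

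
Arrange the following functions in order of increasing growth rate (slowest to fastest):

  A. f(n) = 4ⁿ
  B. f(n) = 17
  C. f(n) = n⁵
B < C < A

Comparing growth rates:
B = 17 is O(1)
C = n⁵ is O(n⁵)
A = 4ⁿ is O(4ⁿ)

Therefore, the order from slowest to fastest is: B < C < A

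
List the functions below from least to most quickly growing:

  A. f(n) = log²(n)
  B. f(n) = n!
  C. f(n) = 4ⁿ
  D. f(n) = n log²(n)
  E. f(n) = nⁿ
A < D < C < B < E

Comparing growth rates:
A = log²(n) is O(log² n)
D = n log²(n) is O(n log² n)
C = 4ⁿ is O(4ⁿ)
B = n! is O(n!)
E = nⁿ is O(nⁿ)

Therefore, the order from slowest to fastest is: A < D < C < B < E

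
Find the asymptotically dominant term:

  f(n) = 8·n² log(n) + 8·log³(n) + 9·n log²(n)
8·n² log(n)

Looking at each term:
  - 8·n² log(n) is O(n² log n)
  - 8·log³(n) is O(log³ n)
  - 9·n log²(n) is O(n log² n)

The term 8·n² log(n) (O(n² log n)) grows fastest and dominates all others.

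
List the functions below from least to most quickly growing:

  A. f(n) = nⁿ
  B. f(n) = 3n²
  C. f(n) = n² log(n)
B < C < A

Comparing growth rates:
B = 3n² is O(n²)
C = n² log(n) is O(n² log n)
A = nⁿ is O(nⁿ)

Therefore, the order from slowest to fastest is: B < C < A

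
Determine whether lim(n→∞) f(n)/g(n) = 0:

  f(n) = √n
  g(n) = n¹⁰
True

f(n) = √n is O(√n), and g(n) = n¹⁰ is O(n¹⁰).
Since O(√n) grows strictly slower than O(n¹⁰), f(n) = o(g(n)) is true.
This means lim(n→∞) f(n)/g(n) = 0.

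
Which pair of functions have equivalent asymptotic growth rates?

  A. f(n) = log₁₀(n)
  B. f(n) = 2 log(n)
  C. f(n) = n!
A and B

Examining each function:
  A. log₁₀(n) is O(log n)
  B. 2 log(n) is O(log n)
  C. n! is O(n!)

Functions A and B both have the same complexity class.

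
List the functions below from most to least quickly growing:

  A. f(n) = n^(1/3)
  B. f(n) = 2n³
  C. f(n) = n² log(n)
B > C > A

Comparing growth rates:
B = 2n³ is O(n³)
C = n² log(n) is O(n² log n)
A = n^(1/3) is O(n^(1/3))

Therefore, the order from fastest to slowest is: B > C > A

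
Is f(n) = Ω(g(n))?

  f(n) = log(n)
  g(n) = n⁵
False

f(n) = log(n) is O(log n), and g(n) = n⁵ is O(n⁵).
Since O(log n) grows slower than O(n⁵), f(n) = Ω(g(n)) is false.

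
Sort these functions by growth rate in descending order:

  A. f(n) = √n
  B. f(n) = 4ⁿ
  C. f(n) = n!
C > B > A

Comparing growth rates:
C = n! is O(n!)
B = 4ⁿ is O(4ⁿ)
A = √n is O(√n)

Therefore, the order from fastest to slowest is: C > B > A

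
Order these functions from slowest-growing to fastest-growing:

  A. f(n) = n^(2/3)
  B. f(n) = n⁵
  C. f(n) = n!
A < B < C

Comparing growth rates:
A = n^(2/3) is O(n^(2/3))
B = n⁵ is O(n⁵)
C = n! is O(n!)

Therefore, the order from slowest to fastest is: A < B < C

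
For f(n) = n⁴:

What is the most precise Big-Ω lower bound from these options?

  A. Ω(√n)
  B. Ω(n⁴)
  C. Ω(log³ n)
B

f(n) = n⁴ is Ω(n⁴).
All listed options are valid Big-Ω bounds (lower bounds),
but Ω(n⁴) is the tightest (largest valid bound).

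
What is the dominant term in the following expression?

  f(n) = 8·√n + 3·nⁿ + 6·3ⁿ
3·nⁿ

Looking at each term:
  - 8·√n is O(√n)
  - 3·nⁿ is O(nⁿ)
  - 6·3ⁿ is O(3ⁿ)

The term 3·nⁿ (O(nⁿ)) grows fastest and dominates all others.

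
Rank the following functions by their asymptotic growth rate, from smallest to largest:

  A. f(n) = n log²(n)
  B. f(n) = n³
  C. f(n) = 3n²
A < C < B

Comparing growth rates:
A = n log²(n) is O(n log² n)
C = 3n² is O(n²)
B = n³ is O(n³)

Therefore, the order from slowest to fastest is: A < C < B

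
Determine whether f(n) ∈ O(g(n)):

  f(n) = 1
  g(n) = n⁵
True

f(n) = 1 is O(1), and g(n) = n⁵ is O(n⁵).
Since O(1) ⊆ O(n⁵) (f grows no faster than g), f(n) = O(g(n)) is true.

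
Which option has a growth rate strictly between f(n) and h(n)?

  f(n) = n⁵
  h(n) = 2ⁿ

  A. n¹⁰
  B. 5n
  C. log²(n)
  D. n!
A

We need g(n) with n⁵ = o(g(n)) and g(n) = o(2ⁿ), i.e. O(n⁵) ≺ g ≺ O(2ⁿ).
Check each option:
  A. n¹⁰ — O(n¹⁰) is strictly between O(n⁵) and O(2ⁿ) ✓
  B. 5n — O(n) does not grow strictly faster than f(n)
  C. log²(n) — O(log² n) does not grow strictly faster than f(n)
  D. n! — O(n!) does not grow strictly slower than h(n)

Only option A (n¹⁰) lies strictly between.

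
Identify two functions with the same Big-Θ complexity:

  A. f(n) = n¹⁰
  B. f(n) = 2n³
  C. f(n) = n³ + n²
B and C

Examining each function:
  A. n¹⁰ is O(n¹⁰)
  B. 2n³ is O(n³)
  C. n³ + n² is O(n³)

Functions B and C both have the same complexity class.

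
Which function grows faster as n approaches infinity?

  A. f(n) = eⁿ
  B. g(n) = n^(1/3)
A

f(n) = eⁿ is O(eⁿ), while g(n) = n^(1/3) is O(n^(1/3)).
Since O(eⁿ) grows faster than O(n^(1/3)), f(n) dominates.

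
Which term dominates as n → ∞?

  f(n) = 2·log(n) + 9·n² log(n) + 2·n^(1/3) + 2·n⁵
2·n⁵

Looking at each term:
  - 2·log(n) is O(log n)
  - 9·n² log(n) is O(n² log n)
  - 2·n^(1/3) is O(n^(1/3))
  - 2·n⁵ is O(n⁵)

The term 2·n⁵ (O(n⁵)) grows fastest and dominates all others.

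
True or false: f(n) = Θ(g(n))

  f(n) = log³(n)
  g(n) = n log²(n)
False

f(n) = log³(n) is O(log³ n), and g(n) = n log²(n) is O(n log² n).
Since they have different growth rates, f(n) = Θ(g(n)) is false.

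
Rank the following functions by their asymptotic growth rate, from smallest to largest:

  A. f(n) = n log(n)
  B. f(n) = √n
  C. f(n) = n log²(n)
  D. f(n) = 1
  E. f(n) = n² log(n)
D < B < A < C < E

Comparing growth rates:
D = 1 is O(1)
B = √n is O(√n)
A = n log(n) is O(n log n)
C = n log²(n) is O(n log² n)
E = n² log(n) is O(n² log n)

Therefore, the order from slowest to fastest is: D < B < A < C < E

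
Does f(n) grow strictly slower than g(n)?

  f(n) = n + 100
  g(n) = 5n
False

f(n) = n + 100 is O(n), and g(n) = 5n is O(n).
Since they have the same growth rate, f(n) = o(g(n)) is false.
(f = o(g) requires f to grow strictly slower, not equal.)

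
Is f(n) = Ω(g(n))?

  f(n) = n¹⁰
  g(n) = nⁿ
False

f(n) = n¹⁰ is O(n¹⁰), and g(n) = nⁿ is O(nⁿ).
Since O(n¹⁰) grows slower than O(nⁿ), f(n) = Ω(g(n)) is false.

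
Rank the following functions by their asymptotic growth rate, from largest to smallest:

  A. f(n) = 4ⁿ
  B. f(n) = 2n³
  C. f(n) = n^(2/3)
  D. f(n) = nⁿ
D > A > B > C

Comparing growth rates:
D = nⁿ is O(nⁿ)
A = 4ⁿ is O(4ⁿ)
B = 2n³ is O(n³)
C = n^(2/3) is O(n^(2/3))

Therefore, the order from fastest to slowest is: D > A > B > C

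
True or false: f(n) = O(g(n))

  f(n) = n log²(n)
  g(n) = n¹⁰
True

f(n) = n log²(n) is O(n log² n), and g(n) = n¹⁰ is O(n¹⁰).
Since O(n log² n) ⊆ O(n¹⁰) (f grows no faster than g), f(n) = O(g(n)) is true.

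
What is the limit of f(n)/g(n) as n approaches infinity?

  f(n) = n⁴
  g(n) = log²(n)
∞

Since n⁴ (O(n⁴)) grows faster than log²(n) (O(log² n)),
the ratio f(n)/g(n) → ∞ as n → ∞.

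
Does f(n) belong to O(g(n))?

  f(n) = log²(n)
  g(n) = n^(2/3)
True

f(n) = log²(n) is O(log² n), and g(n) = n^(2/3) is O(n^(2/3)).
Since O(log² n) ⊆ O(n^(2/3)) (f grows no faster than g), f(n) = O(g(n)) is true.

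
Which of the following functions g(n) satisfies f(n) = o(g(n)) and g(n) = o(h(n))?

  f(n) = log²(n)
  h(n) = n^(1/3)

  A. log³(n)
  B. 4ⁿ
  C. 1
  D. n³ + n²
A

We need g(n) with log²(n) = o(g(n)) and g(n) = o(n^(1/3)), i.e. O(log² n) ≺ g ≺ O(n^(1/3)).
Check each option:
  A. log³(n) — O(log³ n) is strictly between O(log² n) and O(n^(1/3)) ✓
  B. 4ⁿ — O(4ⁿ) does not grow strictly slower than h(n)
  C. 1 — O(1) does not grow strictly faster than f(n)
  D. n³ + n² — O(n³) does not grow strictly slower than h(n)

Only option A (log³(n)) lies strictly between.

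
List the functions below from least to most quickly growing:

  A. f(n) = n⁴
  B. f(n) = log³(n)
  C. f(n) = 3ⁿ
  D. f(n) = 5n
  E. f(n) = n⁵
B < D < A < E < C

Comparing growth rates:
B = log³(n) is O(log³ n)
D = 5n is O(n)
A = n⁴ is O(n⁴)
E = n⁵ is O(n⁵)
C = 3ⁿ is O(3ⁿ)

Therefore, the order from slowest to fastest is: B < D < A < E < C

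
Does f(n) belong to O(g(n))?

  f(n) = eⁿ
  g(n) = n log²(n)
False

f(n) = eⁿ is O(eⁿ), and g(n) = n log²(n) is O(n log² n).
Since O(eⁿ) grows faster than O(n log² n), f(n) = O(g(n)) is false.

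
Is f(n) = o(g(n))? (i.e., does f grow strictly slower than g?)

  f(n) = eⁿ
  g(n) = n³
False

f(n) = eⁿ is O(eⁿ), and g(n) = n³ is O(n³).
Since O(eⁿ) grows faster than or equal to O(n³), f(n) = o(g(n)) is false.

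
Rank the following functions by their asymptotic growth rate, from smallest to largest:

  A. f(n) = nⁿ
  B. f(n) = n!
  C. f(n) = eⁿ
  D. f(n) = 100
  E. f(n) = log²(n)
D < E < C < B < A

Comparing growth rates:
D = 100 is O(1)
E = log²(n) is O(log² n)
C = eⁿ is O(eⁿ)
B = n! is O(n!)
A = nⁿ is O(nⁿ)

Therefore, the order from slowest to fastest is: D < E < C < B < A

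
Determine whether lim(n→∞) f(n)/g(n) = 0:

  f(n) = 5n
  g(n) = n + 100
False

f(n) = 5n is O(n), and g(n) = n + 100 is O(n).
Since they have the same growth rate, f(n) = o(g(n)) is false.
(f = o(g) requires f to grow strictly slower, not equal.)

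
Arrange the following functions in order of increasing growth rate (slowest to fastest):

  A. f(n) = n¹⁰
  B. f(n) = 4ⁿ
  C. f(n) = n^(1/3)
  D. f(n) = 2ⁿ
C < A < D < B

Comparing growth rates:
C = n^(1/3) is O(n^(1/3))
A = n¹⁰ is O(n¹⁰)
D = 2ⁿ is O(2ⁿ)
B = 4ⁿ is O(4ⁿ)

Therefore, the order from slowest to fastest is: C < A < D < B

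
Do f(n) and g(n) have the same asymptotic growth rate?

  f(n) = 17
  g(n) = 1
True

f(n) = 17 and g(n) = 1 are both O(1).
Since they have the same asymptotic growth rate, f(n) = Θ(g(n)) is true.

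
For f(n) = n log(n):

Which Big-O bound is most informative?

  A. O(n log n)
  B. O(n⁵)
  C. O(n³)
A

f(n) = n log(n) is O(n log n).
All listed options are valid Big-O bounds (upper bounds),
but O(n log n) is the tightest (smallest valid bound).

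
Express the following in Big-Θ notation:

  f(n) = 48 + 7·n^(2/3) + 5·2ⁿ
Θ(2ⁿ)

Order the terms by growth rate: 48 ≺ 7·n^(2/3) ≺ 5·2ⁿ.
The fastest-growing term 5·2ⁿ dominates as n → ∞; dropping its constant factor gives Θ(2ⁿ).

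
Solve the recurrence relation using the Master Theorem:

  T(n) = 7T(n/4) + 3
Θ(n^log₄(7))

Master Theorem: a = 7, b = 4, f(n) = 3.
Compute the critical exponent d = log₄(7) = 1.404.
Compare f(n) = Θ(1) against n^d:
  k = 0 < d = 1.404, so f(n) = O(n^(d-ε)) — Case 1.
  The recursion cost dominates: T(n) = Θ(n^d) = Θ(n^log₄(7)).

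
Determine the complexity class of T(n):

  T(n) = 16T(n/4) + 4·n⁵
Θ(n⁵)

Master Theorem: a = 16, b = 4, f(n) = 4·n⁵.
Compute the critical exponent d = log₄(16) = 2.
Compare f(n) = Θ(n⁵) against n^d:
  k = 5 > d = 2, so f(n) = Ω(n^(d+ε)) — Case 3.
  Regularity: a·(n/b)^5/n^5 = a/b^5 = 16/1024 < 1 ✓.
  The top-level work dominates: T(n) = Θ(f(n)) = Θ(n⁵).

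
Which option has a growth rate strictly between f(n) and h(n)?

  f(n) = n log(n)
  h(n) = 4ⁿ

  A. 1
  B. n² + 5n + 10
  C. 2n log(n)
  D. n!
B

We need g(n) with n log(n) = o(g(n)) and g(n) = o(4ⁿ), i.e. O(n log n) ≺ g ≺ O(4ⁿ).
Check each option:
  A. 1 — O(1) does not grow strictly faster than f(n)
  B. n² + 5n + 10 — O(n²) is strictly between O(n log n) and O(4ⁿ) ✓
  C. 2n log(n) — O(n log n) does not grow strictly faster than f(n)
  D. n! — O(n!) does not grow strictly slower than h(n)

Only option B (n² + 5n + 10) lies strictly between.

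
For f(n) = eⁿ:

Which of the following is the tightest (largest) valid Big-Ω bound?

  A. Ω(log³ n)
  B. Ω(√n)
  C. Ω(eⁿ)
C

f(n) = eⁿ is Ω(eⁿ).
All listed options are valid Big-Ω bounds (lower bounds),
but Ω(eⁿ) is the tightest (largest valid bound).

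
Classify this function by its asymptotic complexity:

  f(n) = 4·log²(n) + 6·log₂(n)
O(log² n)

The dominant term in 4·log²(n) + 6·log₂(n) is 4·log²(n), which is Θ(log² n).
Lower-order terms (6·log₂(n)) are asymptotically negligible.
Constants are absorbed, so the tightest bound is O(log² n).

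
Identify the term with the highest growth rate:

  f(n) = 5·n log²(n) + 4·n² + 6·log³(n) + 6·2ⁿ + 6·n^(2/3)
6·2ⁿ

Looking at each term:
  - 5·n log²(n) is O(n log² n)
  - 4·n² is O(n²)
  - 6·log³(n) is O(log³ n)
  - 6·2ⁿ is O(2ⁿ)
  - 6·n^(2/3) is O(n^(2/3))

The term 6·2ⁿ (O(2ⁿ)) grows fastest and dominates all others.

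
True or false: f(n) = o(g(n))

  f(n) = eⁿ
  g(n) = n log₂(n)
False

f(n) = eⁿ is O(eⁿ), and g(n) = n log₂(n) is O(n log n).
Since O(eⁿ) grows faster than or equal to O(n log n), f(n) = o(g(n)) is false.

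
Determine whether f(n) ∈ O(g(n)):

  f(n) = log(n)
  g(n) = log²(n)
True

f(n) = log(n) is O(log n), and g(n) = log²(n) is O(log² n).
Since O(log n) ⊆ O(log² n) (f grows no faster than g), f(n) = O(g(n)) is true.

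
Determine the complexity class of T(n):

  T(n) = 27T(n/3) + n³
Θ(n³ log n)

Master Theorem: a = 27, b = 3, f(n) = n³.
Compute the critical exponent d = log₃(27) = 3.
Compare f(n) = Θ(n³) against n^d:
  k = 3 = d, so f(n) = Θ(n^d) — Case 2.
  Work is balanced across levels: T(n) = Θ(n^d log n) = Θ(n³ log n).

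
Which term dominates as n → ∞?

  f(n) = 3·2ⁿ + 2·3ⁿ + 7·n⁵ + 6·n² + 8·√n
2·3ⁿ

Looking at each term:
  - 3·2ⁿ is O(2ⁿ)
  - 2·3ⁿ is O(3ⁿ)
  - 7·n⁵ is O(n⁵)
  - 6·n² is O(n²)
  - 8·√n is O(√n)

The term 2·3ⁿ (O(3ⁿ)) grows fastest and dominates all others.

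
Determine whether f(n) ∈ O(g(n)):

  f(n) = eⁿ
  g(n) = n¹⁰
False

f(n) = eⁿ is O(eⁿ), and g(n) = n¹⁰ is O(n¹⁰).
Since O(eⁿ) grows faster than O(n¹⁰), f(n) = O(g(n)) is false.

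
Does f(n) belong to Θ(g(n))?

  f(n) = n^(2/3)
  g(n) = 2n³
False

f(n) = n^(2/3) is O(n^(2/3)), and g(n) = 2n³ is O(n³).
Since they have different growth rates, f(n) = Θ(g(n)) is false.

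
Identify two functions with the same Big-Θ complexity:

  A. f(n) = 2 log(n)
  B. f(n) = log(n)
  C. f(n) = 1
A and B

Examining each function:
  A. 2 log(n) is O(log n)
  B. log(n) is O(log n)
  C. 1 is O(1)

Functions A and B both have the same complexity class.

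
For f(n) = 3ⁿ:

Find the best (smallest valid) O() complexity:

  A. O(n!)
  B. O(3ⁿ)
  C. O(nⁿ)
B

f(n) = 3ⁿ is O(3ⁿ).
All listed options are valid Big-O bounds (upper bounds),
but O(3ⁿ) is the tightest (smallest valid bound).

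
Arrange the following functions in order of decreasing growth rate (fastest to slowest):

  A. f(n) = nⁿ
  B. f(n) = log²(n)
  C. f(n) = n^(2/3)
A > C > B

Comparing growth rates:
A = nⁿ is O(nⁿ)
C = n^(2/3) is O(n^(2/3))
B = log²(n) is O(log² n)

Therefore, the order from fastest to slowest is: A > C > B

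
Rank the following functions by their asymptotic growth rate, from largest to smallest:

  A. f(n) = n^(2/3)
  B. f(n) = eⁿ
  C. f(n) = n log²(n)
B > C > A

Comparing growth rates:
B = eⁿ is O(eⁿ)
C = n log²(n) is O(n log² n)
A = n^(2/3) is O(n^(2/3))

Therefore, the order from fastest to slowest is: B > C > A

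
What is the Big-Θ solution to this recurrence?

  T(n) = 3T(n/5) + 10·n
Θ(n)

Master Theorem: a = 3, b = 5, f(n) = 10·n.
Compute the critical exponent d = log₅(3) = 0.683.
Compare f(n) = Θ(n) against n^d:
  k = 1 > d = 0.683, so f(n) = Ω(n^(d+ε)) — Case 3.
  Regularity: a·(n/b)^1/n^1 = a/b^1 = 3/5 < 1 ✓.
  The top-level work dominates: T(n) = Θ(f(n)) = Θ(n).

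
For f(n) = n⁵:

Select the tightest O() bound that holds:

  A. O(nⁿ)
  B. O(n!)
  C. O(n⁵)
C

f(n) = n⁵ is O(n⁵).
All listed options are valid Big-O bounds (upper bounds),
but O(n⁵) is the tightest (smallest valid bound).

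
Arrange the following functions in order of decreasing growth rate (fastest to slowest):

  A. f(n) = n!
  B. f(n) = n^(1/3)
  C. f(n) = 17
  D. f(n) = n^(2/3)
A > D > B > C

Comparing growth rates:
A = n! is O(n!)
D = n^(2/3) is O(n^(2/3))
B = n^(1/3) is O(n^(1/3))
C = 17 is O(1)

Therefore, the order from fastest to slowest is: A > D > B > C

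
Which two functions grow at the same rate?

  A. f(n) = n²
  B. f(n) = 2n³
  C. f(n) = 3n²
A and C

Examining each function:
  A. n² is O(n²)
  B. 2n³ is O(n³)
  C. 3n² is O(n²)

Functions A and C both have the same complexity class.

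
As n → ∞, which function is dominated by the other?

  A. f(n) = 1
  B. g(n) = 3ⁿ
A

f(n) = 1 is O(1), while g(n) = 3ⁿ is O(3ⁿ).
Since O(1) grows slower than O(3ⁿ), f(n) is dominated.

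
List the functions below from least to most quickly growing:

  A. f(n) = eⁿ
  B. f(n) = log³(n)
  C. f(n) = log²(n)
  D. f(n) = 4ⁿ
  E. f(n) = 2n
C < B < E < A < D

Comparing growth rates:
C = log²(n) is O(log² n)
B = log³(n) is O(log³ n)
E = 2n is O(n)
A = eⁿ is O(eⁿ)
D = 4ⁿ is O(4ⁿ)

Therefore, the order from slowest to fastest is: C < B < E < A < D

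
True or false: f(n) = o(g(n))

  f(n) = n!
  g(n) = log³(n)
False

f(n) = n! is O(n!), and g(n) = log³(n) is O(log³ n).
Since O(n!) grows faster than or equal to O(log³ n), f(n) = o(g(n)) is false.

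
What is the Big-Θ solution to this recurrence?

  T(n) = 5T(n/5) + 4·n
Θ(n log n)

Master Theorem: a = 5, b = 5, f(n) = 4·n.
Compute the critical exponent d = log₅(5) = 1.
Compare f(n) = Θ(n) against n^d:
  k = 1 = d, so f(n) = Θ(n^d) — Case 2.
  Work is balanced across levels: T(n) = Θ(n^d log n) = Θ(n log n).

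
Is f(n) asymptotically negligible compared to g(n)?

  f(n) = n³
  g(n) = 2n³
False

f(n) = n³ is O(n³), and g(n) = 2n³ is O(n³).
Since they have the same growth rate, f(n) = o(g(n)) is false.
(f = o(g) requires f to grow strictly slower, not equal.)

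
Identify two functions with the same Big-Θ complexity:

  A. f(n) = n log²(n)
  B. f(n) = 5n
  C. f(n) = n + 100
B and C

Examining each function:
  A. n log²(n) is O(n log² n)
  B. 5n is O(n)
  C. n + 100 is O(n)

Functions B and C both have the same complexity class.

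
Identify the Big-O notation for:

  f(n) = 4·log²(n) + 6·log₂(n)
O(log² n)

The dominant term in 4·log²(n) + 6·log₂(n) is 4·log²(n), which is Θ(log² n).
Lower-order terms (6·log₂(n)) are asymptotically negligible.
Constants are absorbed, so the tightest bound is O(log² n).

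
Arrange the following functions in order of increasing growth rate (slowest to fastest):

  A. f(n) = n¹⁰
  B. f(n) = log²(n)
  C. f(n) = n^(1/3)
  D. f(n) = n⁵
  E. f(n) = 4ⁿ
B < C < D < A < E

Comparing growth rates:
B = log²(n) is O(log² n)
C = n^(1/3) is O(n^(1/3))
D = n⁵ is O(n⁵)
A = n¹⁰ is O(n¹⁰)
E = 4ⁿ is O(4ⁿ)

Therefore, the order from slowest to fastest is: B < C < D < A < E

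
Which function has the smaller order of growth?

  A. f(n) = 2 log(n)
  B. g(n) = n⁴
A

f(n) = 2 log(n) is O(log n), while g(n) = n⁴ is O(n⁴).
Since O(log n) grows slower than O(n⁴), f(n) is dominated.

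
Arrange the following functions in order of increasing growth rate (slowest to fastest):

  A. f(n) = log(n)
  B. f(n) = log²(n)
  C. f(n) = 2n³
A < B < C

Comparing growth rates:
A = log(n) is O(log n)
B = log²(n) is O(log² n)
C = 2n³ is O(n³)

Therefore, the order from slowest to fastest is: A < B < C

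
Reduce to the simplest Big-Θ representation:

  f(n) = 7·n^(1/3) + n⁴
Θ(n⁴)

Order the terms by growth rate: 7·n^(1/3) ≺ n⁴.
The fastest-growing term n⁴ dominates as n → ∞; dropping its constant factor gives Θ(n⁴).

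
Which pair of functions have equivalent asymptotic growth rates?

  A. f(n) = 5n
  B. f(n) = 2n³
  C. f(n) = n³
B and C

Examining each function:
  A. 5n is O(n)
  B. 2n³ is O(n³)
  C. n³ is O(n³)

Functions B and C both have the same complexity class.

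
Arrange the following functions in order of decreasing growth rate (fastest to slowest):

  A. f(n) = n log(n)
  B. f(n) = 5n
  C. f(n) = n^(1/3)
A > B > C

Comparing growth rates:
A = n log(n) is O(n log n)
B = 5n is O(n)
C = n^(1/3) is O(n^(1/3))

Therefore, the order from fastest to slowest is: A > B > C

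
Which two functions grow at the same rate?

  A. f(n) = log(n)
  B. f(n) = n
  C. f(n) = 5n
B and C

Examining each function:
  A. log(n) is O(log n)
  B. n is O(n)
  C. 5n is O(n)

Functions B and C both have the same complexity class.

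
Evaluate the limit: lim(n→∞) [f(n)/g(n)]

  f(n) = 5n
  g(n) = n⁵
0

Since 5n (O(n)) grows slower than n⁵ (O(n⁵)),
the ratio f(n)/g(n) → 0 as n → ∞.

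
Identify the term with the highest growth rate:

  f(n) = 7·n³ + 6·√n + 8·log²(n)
7·n³

Looking at each term:
  - 7·n³ is O(n³)
  - 6·√n is O(√n)
  - 8·log²(n) is O(log² n)

The term 7·n³ (O(n³)) grows fastest and dominates all others.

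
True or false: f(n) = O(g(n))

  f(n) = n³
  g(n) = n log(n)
False

f(n) = n³ is O(n³), and g(n) = n log(n) is O(n log n).
Since O(n³) grows faster than O(n log n), f(n) = O(g(n)) is false.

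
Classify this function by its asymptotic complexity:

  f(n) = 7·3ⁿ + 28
O(3ⁿ)

The dominant term in 7·3ⁿ + 28 is 7·3ⁿ, which is Θ(3ⁿ).
Lower-order terms (28) are asymptotically negligible.
Constants are absorbed, so the tightest bound is O(3ⁿ).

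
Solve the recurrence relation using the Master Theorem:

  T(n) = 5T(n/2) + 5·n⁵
Θ(n⁵)

Master Theorem: a = 5, b = 2, f(n) = 5·n⁵.
Compute the critical exponent d = log₂(5) = 2.322.
Compare f(n) = Θ(n⁵) against n^d:
  k = 5 > d = 2.322, so f(n) = Ω(n^(d+ε)) — Case 3.
  Regularity: a·(n/b)^5/n^5 = a/b^5 = 5/32 < 1 ✓.
  The top-level work dominates: T(n) = Θ(f(n)) = Θ(n⁵).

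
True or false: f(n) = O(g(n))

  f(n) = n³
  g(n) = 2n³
True

f(n) = n³ and g(n) = 2n³ are both O(n³).
Big-O permits equal growth rates (f ≤ c·g for some c), so f(n) = O(g(n)) is true.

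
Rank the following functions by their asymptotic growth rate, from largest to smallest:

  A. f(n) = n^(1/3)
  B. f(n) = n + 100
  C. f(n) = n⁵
C > B > A

Comparing growth rates:
C = n⁵ is O(n⁵)
B = n + 100 is O(n)
A = n^(1/3) is O(n^(1/3))

Therefore, the order from fastest to slowest is: C > B > A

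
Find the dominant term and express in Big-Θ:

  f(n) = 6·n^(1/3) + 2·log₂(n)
Θ(n^(1/3))

Order the terms by growth rate: 2·log₂(n) ≺ 6·n^(1/3).
The fastest-growing term 6·n^(1/3) dominates as n → ∞; dropping its constant factor gives Θ(n^(1/3)).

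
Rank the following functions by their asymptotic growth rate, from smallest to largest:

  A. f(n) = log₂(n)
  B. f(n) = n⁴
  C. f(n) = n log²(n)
A < C < B

Comparing growth rates:
A = log₂(n) is O(log n)
C = n log²(n) is O(n log² n)
B = n⁴ is O(n⁴)

Therefore, the order from slowest to fastest is: A < C < B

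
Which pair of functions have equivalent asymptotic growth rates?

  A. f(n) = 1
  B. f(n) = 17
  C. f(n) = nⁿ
A and B

Examining each function:
  A. 1 is O(1)
  B. 17 is O(1)
  C. nⁿ is O(nⁿ)

Functions A and B both have the same complexity class.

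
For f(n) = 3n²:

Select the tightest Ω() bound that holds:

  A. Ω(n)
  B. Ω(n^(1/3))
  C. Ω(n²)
C

f(n) = 3n² is Ω(n²).
All listed options are valid Big-Ω bounds (lower bounds),
but Ω(n²) is the tightest (largest valid bound).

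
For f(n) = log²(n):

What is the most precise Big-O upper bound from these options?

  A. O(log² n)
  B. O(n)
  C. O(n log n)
A

f(n) = log²(n) is O(log² n).
All listed options are valid Big-O bounds (upper bounds),
but O(log² n) is the tightest (smallest valid bound).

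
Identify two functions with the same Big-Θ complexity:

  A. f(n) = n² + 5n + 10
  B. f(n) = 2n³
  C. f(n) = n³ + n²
B and C

Examining each function:
  A. n² + 5n + 10 is O(n²)
  B. 2n³ is O(n³)
  C. n³ + n² is O(n³)

Functions B and C both have the same complexity class.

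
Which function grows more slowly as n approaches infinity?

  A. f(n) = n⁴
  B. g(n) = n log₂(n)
B

f(n) = n⁴ is O(n⁴), while g(n) = n log₂(n) is O(n log n).
Since O(n log n) grows slower than O(n⁴), g(n) is dominated.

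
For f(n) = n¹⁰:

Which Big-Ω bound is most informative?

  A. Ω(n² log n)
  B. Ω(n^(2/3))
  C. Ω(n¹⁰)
C

f(n) = n¹⁰ is Ω(n¹⁰).
All listed options are valid Big-Ω bounds (lower bounds),
but Ω(n¹⁰) is the tightest (largest valid bound).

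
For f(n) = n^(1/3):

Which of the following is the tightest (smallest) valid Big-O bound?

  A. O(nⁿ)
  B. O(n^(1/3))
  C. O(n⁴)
B

f(n) = n^(1/3) is O(n^(1/3)).
All listed options are valid Big-O bounds (upper bounds),
but O(n^(1/3)) is the tightest (smallest valid bound).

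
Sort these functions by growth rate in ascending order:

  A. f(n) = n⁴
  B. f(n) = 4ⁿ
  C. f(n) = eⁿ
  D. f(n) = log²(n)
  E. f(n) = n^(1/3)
D < E < A < C < B

Comparing growth rates:
D = log²(n) is O(log² n)
E = n^(1/3) is O(n^(1/3))
A = n⁴ is O(n⁴)
C = eⁿ is O(eⁿ)
B = 4ⁿ is O(4ⁿ)

Therefore, the order from slowest to fastest is: D < E < A < C < B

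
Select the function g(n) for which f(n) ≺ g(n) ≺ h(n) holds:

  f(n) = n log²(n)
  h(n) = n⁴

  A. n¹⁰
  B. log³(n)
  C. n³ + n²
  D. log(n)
C

We need g(n) with n log²(n) = o(g(n)) and g(n) = o(n⁴), i.e. O(n log² n) ≺ g ≺ O(n⁴).
Check each option:
  A. n¹⁰ — O(n¹⁰) does not grow strictly slower than h(n)
  B. log³(n) — O(log³ n) does not grow strictly faster than f(n)
  C. n³ + n² — O(n³) is strictly between O(n log² n) and O(n⁴) ✓
  D. log(n) — O(log n) does not grow strictly faster than f(n)

Only option C (n³ + n²) lies strictly between.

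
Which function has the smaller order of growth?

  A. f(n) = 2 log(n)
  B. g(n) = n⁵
A

f(n) = 2 log(n) is O(log n), while g(n) = n⁵ is O(n⁵).
Since O(log n) grows slower than O(n⁵), f(n) is dominated.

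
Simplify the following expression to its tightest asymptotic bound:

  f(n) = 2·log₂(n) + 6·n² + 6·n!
Θ(n!)

Order the terms by growth rate: 2·log₂(n) ≺ 6·n² ≺ 6·n!.
The fastest-growing term 6·n! dominates as n → ∞; dropping its constant factor gives Θ(n!).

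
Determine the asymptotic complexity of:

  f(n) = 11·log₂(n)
O(log n)

The dominant term in 11·log₂(n) is 11·log₂(n), which is Θ(log n).
Constants are absorbed, so the tightest bound is O(log n).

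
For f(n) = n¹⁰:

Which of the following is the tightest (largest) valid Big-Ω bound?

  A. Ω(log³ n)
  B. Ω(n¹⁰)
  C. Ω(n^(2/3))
B

f(n) = n¹⁰ is Ω(n¹⁰).
All listed options are valid Big-Ω bounds (lower bounds),
but Ω(n¹⁰) is the tightest (largest valid bound).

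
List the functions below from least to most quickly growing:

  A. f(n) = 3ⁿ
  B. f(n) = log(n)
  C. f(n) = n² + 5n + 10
B < C < A

Comparing growth rates:
B = log(n) is O(log n)
C = n² + 5n + 10 is O(n²)
A = 3ⁿ is O(3ⁿ)

Therefore, the order from slowest to fastest is: B < C < A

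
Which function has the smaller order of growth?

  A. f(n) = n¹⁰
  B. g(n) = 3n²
B

f(n) = n¹⁰ is O(n¹⁰), while g(n) = 3n² is O(n²).
Since O(n²) grows slower than O(n¹⁰), g(n) is dominated.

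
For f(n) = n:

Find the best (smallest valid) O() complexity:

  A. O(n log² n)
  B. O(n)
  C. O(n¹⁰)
B

f(n) = n is O(n).
All listed options are valid Big-O bounds (upper bounds),
but O(n) is the tightest (smallest valid bound).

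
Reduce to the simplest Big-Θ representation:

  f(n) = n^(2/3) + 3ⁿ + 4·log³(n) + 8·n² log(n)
Θ(3ⁿ)

Order the terms by growth rate: 4·log³(n) ≺ n^(2/3) ≺ 8·n² log(n) ≺ 3ⁿ.
The fastest-growing term 3ⁿ dominates as n → ∞; dropping its constant factor gives Θ(3ⁿ).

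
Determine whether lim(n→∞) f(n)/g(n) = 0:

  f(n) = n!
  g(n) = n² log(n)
False

f(n) = n! is O(n!), and g(n) = n² log(n) is O(n² log n).
Since O(n!) grows faster than or equal to O(n² log n), f(n) = o(g(n)) is false.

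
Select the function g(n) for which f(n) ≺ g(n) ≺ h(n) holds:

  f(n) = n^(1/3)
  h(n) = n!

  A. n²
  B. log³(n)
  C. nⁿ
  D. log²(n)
A

We need g(n) with n^(1/3) = o(g(n)) and g(n) = o(n!), i.e. O(n^(1/3)) ≺ g ≺ O(n!).
Check each option:
  A. n² — O(n²) is strictly between O(n^(1/3)) and O(n!) ✓
  B. log³(n) — O(log³ n) does not grow strictly faster than f(n)
  C. nⁿ — O(nⁿ) does not grow strictly slower than h(n)
  D. log²(n) — O(log² n) does not grow strictly faster than f(n)

Only option A (n²) lies strictly between.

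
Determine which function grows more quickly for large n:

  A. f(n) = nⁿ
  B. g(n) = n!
A

f(n) = nⁿ is O(nⁿ), while g(n) = n! is O(n!).
Since O(nⁿ) grows faster than O(n!), f(n) dominates.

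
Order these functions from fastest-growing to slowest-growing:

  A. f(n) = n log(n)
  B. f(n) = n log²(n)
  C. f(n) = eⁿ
C > B > A

Comparing growth rates:
C = eⁿ is O(eⁿ)
B = n log²(n) is O(n log² n)
A = n log(n) is O(n log n)

Therefore, the order from fastest to slowest is: C > B > A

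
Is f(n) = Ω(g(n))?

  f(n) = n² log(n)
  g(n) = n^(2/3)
True

f(n) = n² log(n) is O(n² log n), and g(n) = n^(2/3) is O(n^(2/3)).
Since O(n² log n) grows at least as fast as O(n^(2/3)), f(n) = Ω(g(n)) is true.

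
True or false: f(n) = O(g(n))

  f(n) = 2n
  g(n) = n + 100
True

f(n) = 2n and g(n) = n + 100 are both O(n).
Big-O permits equal growth rates (f ≤ c·g for some c), so f(n) = O(g(n)) is true.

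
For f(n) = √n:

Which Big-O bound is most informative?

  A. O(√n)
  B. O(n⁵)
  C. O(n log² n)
A

f(n) = √n is O(√n).
All listed options are valid Big-O bounds (upper bounds),
but O(√n) is the tightest (smallest valid bound).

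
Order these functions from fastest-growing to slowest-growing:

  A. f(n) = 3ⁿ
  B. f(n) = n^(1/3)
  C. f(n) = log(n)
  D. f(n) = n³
A > D > B > C

Comparing growth rates:
A = 3ⁿ is O(3ⁿ)
D = n³ is O(n³)
B = n^(1/3) is O(n^(1/3))
C = log(n) is O(log n)

Therefore, the order from fastest to slowest is: A > D > B > C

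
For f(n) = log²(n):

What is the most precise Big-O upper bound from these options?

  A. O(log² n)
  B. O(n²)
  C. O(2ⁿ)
A

f(n) = log²(n) is O(log² n).
All listed options are valid Big-O bounds (upper bounds),
but O(log² n) is the tightest (smallest valid bound).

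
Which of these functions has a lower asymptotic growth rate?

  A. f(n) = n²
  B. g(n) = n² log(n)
A

f(n) = n² is O(n²), while g(n) = n² log(n) is O(n² log n).
Since O(n²) grows slower than O(n² log n), f(n) is dominated.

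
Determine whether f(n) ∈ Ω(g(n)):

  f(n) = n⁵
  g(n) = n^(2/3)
True

f(n) = n⁵ is O(n⁵), and g(n) = n^(2/3) is O(n^(2/3)).
Since O(n⁵) grows at least as fast as O(n^(2/3)), f(n) = Ω(g(n)) is true.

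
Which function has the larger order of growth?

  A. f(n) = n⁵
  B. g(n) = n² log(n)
A

f(n) = n⁵ is O(n⁵), while g(n) = n² log(n) is O(n² log n).
Since O(n⁵) grows faster than O(n² log n), f(n) dominates.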